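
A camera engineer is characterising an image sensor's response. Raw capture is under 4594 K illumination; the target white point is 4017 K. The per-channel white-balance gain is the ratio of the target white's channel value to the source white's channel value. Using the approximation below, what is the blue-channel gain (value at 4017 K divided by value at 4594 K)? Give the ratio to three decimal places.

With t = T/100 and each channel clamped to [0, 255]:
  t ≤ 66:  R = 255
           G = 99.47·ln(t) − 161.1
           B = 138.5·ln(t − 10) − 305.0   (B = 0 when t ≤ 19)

0.873

At 4594 K (t = 45.94):
  B = 138.5·ln(45.94 − 10) − 305.0 = 138.5·ln 35.94 − 305.0 = 138.5·3.5819 − 305.0 = 191.086.
At 4017 K (t = 40.17):
  B = 138.5·ln(40.17 − 10) − 305.0 = 138.5·ln 30.17 − 305.0 = 138.5·3.4068 − 305.0 = 166.848.
Gain = 166.848 / 191.086 = 0.8732 → 0.873.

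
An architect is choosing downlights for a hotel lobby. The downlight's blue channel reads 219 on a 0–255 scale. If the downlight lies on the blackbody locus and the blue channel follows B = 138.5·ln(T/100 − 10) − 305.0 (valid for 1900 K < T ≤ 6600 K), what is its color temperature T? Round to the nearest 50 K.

5400 K

ln(t − 10) = (219 + 305.0) / 138.5 = 3.7834.
t − 10 = e^3.7834 = 43.965, so t = 53.965.
T = 100·t = 5396 K → 5400 K to the nearest 50 K.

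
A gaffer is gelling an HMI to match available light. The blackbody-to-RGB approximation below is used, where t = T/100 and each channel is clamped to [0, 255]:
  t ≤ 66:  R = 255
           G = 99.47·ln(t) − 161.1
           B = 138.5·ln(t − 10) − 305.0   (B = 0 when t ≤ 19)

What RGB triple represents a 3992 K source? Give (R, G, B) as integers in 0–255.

t = 3992/100 = 39.92; the t ≤ 66 branch applies.
R = 255 by definition for t ≤ 66.
G = 99.47·ln 39.92 − 161.1 = 99.47·3.6869 − 161.1 = 205.634.
B = 138.5·ln(39.92 − 10) − 305.0 = 138.5·ln 29.92 − 305.0 = 138.5·3.3985 − 305.0 = 165.696.
Rounded: (255, 206, 166).

(255, 206, 166)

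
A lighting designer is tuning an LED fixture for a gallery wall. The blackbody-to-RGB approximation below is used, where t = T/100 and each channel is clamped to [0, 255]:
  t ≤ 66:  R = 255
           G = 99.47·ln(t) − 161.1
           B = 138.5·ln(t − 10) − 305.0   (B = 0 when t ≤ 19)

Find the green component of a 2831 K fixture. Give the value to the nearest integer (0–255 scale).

171

t = 2831/100 = 28.31; the t ≤ 66 branch applies.
G = 99.47·ln 28.31 − 161.1 = 99.47·3.3432 − 161.1 = 171.450.
Rounded: 171.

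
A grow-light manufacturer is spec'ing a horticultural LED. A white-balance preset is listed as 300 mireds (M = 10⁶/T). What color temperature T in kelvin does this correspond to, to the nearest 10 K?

T = 10⁶ / 300 = 3333.33 K → 3330 K.

3330 K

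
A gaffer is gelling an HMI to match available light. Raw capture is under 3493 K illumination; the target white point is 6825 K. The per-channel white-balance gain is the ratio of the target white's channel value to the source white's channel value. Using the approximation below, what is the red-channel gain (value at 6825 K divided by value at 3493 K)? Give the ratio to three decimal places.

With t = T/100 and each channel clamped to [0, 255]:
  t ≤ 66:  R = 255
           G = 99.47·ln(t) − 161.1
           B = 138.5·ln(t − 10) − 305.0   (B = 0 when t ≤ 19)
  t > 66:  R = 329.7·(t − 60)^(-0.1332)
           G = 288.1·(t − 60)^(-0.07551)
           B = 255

0.976

At 3493 K (t = 34.93):
  R = 255 by definition for t ≤ 66.
At 6825 K (t = 68.25):
  R = 329.7·(68.25 − 60)^(-0.1332) = 329.7·8.25^(-0.1332) = 329.7·0.75497 = 248.913.
Gain = 248.913 / 255.000 = 0.9761 → 0.976.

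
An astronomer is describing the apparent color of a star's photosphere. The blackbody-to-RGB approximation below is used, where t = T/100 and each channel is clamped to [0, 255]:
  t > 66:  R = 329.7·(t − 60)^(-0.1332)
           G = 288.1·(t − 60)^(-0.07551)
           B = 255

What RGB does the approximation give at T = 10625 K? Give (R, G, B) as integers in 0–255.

t = 10625/100 = 106.25; the t > 66 branch applies.
R = 329.7·(106.25 − 60)^(-0.1332) = 329.7·46.25^(-0.1332) = 329.7·0.60008 = 197.845.
G = 288.1·(106.25 − 60)^(-0.07551) = 288.1·46.25^(-0.07551) = 288.1·0.74863 = 215.680.
B = 255 by definition for t > 66.
Rounded: (198, 216, 255).

(198, 216, 255)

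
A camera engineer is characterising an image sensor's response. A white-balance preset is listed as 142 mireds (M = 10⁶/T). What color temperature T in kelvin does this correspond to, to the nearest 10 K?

7040 K

T = 10⁶ / 142 = 7042.25 K → 7040 K.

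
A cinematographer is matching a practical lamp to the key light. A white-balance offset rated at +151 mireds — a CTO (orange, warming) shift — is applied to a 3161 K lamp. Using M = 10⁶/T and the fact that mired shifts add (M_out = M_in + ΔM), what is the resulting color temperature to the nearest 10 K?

M_in = 10⁶/3161 = 316.36 mireds.
M_out = 316.36 + (+151) = 467.36 mireds.
T_out = 10⁶/467.36 = 2139.7 K → 2140 K.

2140 K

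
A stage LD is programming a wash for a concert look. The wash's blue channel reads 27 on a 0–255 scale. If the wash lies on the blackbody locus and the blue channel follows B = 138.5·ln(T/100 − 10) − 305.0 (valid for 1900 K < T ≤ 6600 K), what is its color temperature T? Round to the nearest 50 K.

2100 K

ln(t − 10) = (27 + 305.0) / 138.5 = 2.3971.
t − 10 = e^2.3971 = 10.991, so t = 20.991.
T = 100·t = 2099 K → 2100 K to the nearest 50 K.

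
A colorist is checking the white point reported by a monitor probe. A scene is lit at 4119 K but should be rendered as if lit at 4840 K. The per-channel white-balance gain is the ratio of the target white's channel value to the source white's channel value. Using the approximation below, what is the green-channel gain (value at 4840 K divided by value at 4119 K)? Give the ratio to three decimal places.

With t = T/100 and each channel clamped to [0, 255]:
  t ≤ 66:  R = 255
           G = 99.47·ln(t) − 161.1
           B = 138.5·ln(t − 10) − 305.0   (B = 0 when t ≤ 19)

At 4119 K (t = 41.19):
  G = 99.47·ln 41.19 − 161.1 = 99.47·3.7182 − 161.1 = 208.749.
At 4840 K (t = 48.4):
  G = 99.47·ln 48.4 − 161.1 = 99.47·3.8795 − 161.1 = 224.794.
Gain = 224.794 / 208.749 = 1.0769 → 1.077.

1.077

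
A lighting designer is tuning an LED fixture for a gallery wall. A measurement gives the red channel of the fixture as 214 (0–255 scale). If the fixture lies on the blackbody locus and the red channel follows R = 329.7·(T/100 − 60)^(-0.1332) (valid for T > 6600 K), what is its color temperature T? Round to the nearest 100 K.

8600 K

(t − 60)^(-0.1332) = 214/329.7 = 0.64907.
t − 60 = 0.64907^(1/-0.1332) = 0.64907^(-7.508) = 25.657, so t = 85.657.
T = 100·t = 8566 K → 8600 K to the nearest 100 K.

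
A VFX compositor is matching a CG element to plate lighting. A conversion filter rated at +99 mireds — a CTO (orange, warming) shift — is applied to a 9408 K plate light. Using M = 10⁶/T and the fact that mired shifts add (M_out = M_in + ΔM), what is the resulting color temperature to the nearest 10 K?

4870 K

M_in = 10⁶/9408 = 106.29 mireds.
M_out = 106.29 + (+99) = 205.29 mireds.
T_out = 10⁶/205.29 = 4871.1 K → 4870 K.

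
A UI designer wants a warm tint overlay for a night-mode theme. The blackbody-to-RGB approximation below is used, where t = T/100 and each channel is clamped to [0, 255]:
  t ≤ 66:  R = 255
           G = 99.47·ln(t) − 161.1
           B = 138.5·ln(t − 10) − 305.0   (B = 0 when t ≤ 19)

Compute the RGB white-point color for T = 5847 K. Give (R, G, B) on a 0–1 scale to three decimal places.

t = 5847/100 = 58.47; the t ≤ 66 branch applies.
R = 255 by definition for t ≤ 66.
G = 99.47·ln 58.47 − 161.1 = 99.47·4.0685 − 161.1 = 243.595.
B = 138.5·ln(58.47 − 10) − 305.0 = 138.5·ln 48.47 − 305.0 = 138.5·3.8809 − 305.0 = 232.511.
Dividing each by 255: (1.0000, 0.9553, 0.9118) → (1.000, 0.955, 0.912).

(1.000, 0.955, 0.912)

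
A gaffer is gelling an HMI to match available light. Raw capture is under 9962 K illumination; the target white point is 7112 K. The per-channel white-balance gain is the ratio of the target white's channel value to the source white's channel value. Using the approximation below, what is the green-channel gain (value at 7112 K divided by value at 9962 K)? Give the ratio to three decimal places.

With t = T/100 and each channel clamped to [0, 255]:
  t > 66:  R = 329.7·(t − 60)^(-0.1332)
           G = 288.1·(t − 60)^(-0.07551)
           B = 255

1.101

At 9962 K (t = 99.62):
  G = 288.1·(99.62 − 60)^(-0.07551) = 288.1·39.62^(-0.07551) = 288.1·0.75743 = 218.215.
At 7112 K (t = 71.12):
  G = 288.1·(71.12 − 60)^(-0.07551) = 288.1·11.12^(-0.07551) = 288.1·0.83370 = 240.188.
Gain = 240.188 / 218.215 = 1.1007 → 1.101.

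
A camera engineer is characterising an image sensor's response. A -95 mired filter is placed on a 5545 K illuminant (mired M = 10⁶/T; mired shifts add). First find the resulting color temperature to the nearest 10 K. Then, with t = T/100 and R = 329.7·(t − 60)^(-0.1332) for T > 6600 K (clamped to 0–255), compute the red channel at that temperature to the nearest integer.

192

M_in = 10⁶/5545 = 180.34; M_out = 180.34 + (-95) = 85.34.
T_out = 10⁶/85.34 = 11717.5 K → 11720 K; t = 117.2.
R = 329.7·(117.2 − 60)^(-0.1332) = 329.7·57.2^(-0.1332) = 329.7·0.58333 = 192.324.
Rounded: 192.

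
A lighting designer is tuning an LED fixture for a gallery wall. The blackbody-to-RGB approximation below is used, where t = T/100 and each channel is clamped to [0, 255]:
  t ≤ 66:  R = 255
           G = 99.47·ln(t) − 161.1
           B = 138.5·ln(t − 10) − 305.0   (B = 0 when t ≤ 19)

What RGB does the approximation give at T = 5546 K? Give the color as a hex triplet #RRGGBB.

t = 5546/100 = 55.46; the t ≤ 66 branch applies.
R = 255 by definition for t ≤ 66.
G = 99.47·ln 55.46 − 161.1 = 99.47·4.0157 − 161.1 = 238.338.
B = 138.5·ln(55.46 − 10) − 305.0 = 138.5·ln 45.46 − 305.0 = 138.5·3.8168 − 305.0 = 223.631.
Rounded: (255, 238, 224).
In hex: #FFEEE0.

#FFEEE0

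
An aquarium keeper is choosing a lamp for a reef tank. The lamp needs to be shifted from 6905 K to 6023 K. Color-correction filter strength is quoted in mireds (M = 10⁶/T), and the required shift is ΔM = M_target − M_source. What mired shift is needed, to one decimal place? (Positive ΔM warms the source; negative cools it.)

+21.2 mireds

M_source = 10⁶/6905 = 144.823; M_target = 10⁶/6023 = 166.030.
ΔM = 166.030 − 144.823 = 21.208 → +21.2 mireds, a warming shift.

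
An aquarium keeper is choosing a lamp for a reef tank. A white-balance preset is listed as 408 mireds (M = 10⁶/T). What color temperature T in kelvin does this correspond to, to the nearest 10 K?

T = 10⁶ / 408 = 2450.98 K → 2450 K.

2450 K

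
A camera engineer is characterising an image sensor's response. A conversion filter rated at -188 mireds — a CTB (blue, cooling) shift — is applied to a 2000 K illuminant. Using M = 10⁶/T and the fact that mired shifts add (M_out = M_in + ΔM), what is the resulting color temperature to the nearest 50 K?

3200 K

M_in = 10⁶/2000 = 500.00 mireds.
M_out = 500.00 + (-188) = 312.00 mireds.
T_out = 10⁶/312.00 = 3205.1 K → 3200 K.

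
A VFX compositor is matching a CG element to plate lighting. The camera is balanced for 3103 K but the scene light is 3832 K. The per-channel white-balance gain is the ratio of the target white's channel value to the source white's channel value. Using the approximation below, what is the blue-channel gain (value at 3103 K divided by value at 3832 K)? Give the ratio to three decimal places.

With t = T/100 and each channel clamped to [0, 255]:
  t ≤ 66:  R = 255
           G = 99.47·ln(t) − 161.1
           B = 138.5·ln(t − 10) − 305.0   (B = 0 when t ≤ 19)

0.739

At 3832 K (t = 38.32):
  B = 138.5·ln(38.32 − 10) − 305.0 = 138.5·ln 28.32 − 305.0 = 138.5·3.3436 − 305.0 = 158.084.
At 3103 K (t = 31.03):
  B = 138.5·ln(31.03 − 10) − 305.0 = 138.5·ln 21.03 − 305.0 = 138.5·3.0459 − 305.0 = 116.864.
Gain = 116.864 / 158.084 = 0.7393 → 0.739.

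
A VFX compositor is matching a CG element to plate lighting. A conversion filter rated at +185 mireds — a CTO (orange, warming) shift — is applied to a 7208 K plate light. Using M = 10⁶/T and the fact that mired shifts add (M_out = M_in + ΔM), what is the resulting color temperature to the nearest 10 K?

M_in = 10⁶/7208 = 138.73 mireds.
M_out = 138.73 + (+185) = 323.73 mireds.
T_out = 10⁶/323.73 = 3088.9 K → 3090 K.

3090 K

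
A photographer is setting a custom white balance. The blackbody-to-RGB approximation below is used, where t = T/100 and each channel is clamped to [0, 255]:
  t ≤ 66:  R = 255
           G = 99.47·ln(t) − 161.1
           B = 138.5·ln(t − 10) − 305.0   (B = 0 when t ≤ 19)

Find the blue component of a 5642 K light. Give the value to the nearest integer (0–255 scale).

227

t = 5642/100 = 56.42; the t ≤ 66 branch applies.
B = 138.5·ln(56.42 − 10) − 305.0 = 138.5·ln 46.42 − 305.0 = 138.5·3.8377 − 305.0 = 226.526.
Rounded: 227.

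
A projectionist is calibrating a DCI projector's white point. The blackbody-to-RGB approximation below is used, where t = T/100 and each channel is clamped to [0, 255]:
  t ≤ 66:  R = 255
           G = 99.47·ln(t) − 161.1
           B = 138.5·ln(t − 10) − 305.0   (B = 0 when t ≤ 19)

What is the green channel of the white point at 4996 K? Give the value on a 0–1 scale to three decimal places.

t = 4996/100 = 49.96; the t ≤ 66 branch applies.
G = 99.47·ln 49.96 − 161.1 = 99.47·3.9112 − 161.1 = 227.949.
On a 0–1 scale: 227.949/255 = 0.8939 → 0.894.

0.894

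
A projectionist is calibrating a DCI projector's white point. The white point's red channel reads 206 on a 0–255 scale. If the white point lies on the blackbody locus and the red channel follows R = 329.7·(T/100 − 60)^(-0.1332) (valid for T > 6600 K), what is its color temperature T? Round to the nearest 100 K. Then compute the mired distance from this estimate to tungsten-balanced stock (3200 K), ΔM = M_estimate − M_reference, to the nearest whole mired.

(t − 60)^(-0.1332) = 206/329.7 = 0.62481.
t − 60 = 0.62481^(1/-0.1332) = 0.62481^(-7.508) = 34.152, so t = 94.152.
T = 100·t = 9415 K → 9400 K to the nearest 100 K.
M_estimate = 10⁶/9400 = 106.38; M_reference = 10⁶/3200 = 312.50.
ΔM = 106.38 − 312.50 = -206.12 → -206 mireds.

-206 mireds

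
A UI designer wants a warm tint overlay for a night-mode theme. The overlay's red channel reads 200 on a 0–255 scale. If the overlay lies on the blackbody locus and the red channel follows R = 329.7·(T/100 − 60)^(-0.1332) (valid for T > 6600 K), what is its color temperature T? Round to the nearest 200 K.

10200 K

(t − 60)^(-0.1332) = 200/329.7 = 0.60661.
t − 60 = 0.60661^(1/-0.1332) = 0.60661^(-7.508) = 42.638, so t = 102.638.
T = 100·t = 10264 K → 10200 K to the nearest 200 K.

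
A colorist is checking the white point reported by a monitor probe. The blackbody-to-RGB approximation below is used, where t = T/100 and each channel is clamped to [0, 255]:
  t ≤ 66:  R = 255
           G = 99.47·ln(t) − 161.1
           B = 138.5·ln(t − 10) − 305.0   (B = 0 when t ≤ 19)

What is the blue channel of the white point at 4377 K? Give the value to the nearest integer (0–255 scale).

t = 4377/100 = 43.77; the t ≤ 66 branch applies.
B = 138.5·ln(43.77 − 10) − 305.0 = 138.5·ln 33.77 − 305.0 = 138.5·3.5196 − 305.0 = 182.461.
Rounded: 182.

182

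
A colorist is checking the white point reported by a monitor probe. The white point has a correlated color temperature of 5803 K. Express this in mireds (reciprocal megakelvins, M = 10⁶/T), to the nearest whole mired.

M = 10⁶ / 5803 = 172.325 → 172 mireds.

172 mireds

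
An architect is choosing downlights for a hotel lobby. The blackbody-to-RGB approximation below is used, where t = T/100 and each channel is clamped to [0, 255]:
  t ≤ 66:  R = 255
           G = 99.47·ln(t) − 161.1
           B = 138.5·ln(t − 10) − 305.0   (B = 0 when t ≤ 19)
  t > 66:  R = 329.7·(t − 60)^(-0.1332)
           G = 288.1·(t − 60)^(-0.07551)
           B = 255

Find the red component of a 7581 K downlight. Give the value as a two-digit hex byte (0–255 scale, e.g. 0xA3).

t = 7581/100 = 75.81; the t > 66 branch applies.
R = 329.7·(75.81 − 60)^(-0.1332) = 329.7·15.81^(-0.1332) = 329.7·0.69231 = 228.255.
Rounded: 228; in hex, 0xE4.

0xE4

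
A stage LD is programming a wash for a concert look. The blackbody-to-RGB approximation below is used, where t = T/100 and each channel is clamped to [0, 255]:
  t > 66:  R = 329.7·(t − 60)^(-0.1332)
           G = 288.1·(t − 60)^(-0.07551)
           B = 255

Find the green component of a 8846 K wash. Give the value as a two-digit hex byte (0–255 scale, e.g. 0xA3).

0xE0

t = 8846/100 = 88.46; the t > 66 branch applies.
G = 288.1·(88.46 − 60)^(-0.07551) = 288.1·28.46^(-0.07551) = 288.1·0.77659 = 223.735.
Rounded: 224; in hex, 0xE0.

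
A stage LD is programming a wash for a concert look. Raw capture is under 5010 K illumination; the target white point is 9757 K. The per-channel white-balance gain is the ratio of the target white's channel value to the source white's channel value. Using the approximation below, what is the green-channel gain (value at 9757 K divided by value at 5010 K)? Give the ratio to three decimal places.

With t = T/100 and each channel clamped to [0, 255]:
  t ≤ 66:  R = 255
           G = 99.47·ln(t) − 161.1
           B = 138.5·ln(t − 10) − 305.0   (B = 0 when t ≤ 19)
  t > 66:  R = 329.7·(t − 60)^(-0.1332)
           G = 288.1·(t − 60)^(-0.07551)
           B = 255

At 5010 K (t = 50.1):
  G = 99.47·ln 50.1 − 161.1 = 99.47·3.9140 − 161.1 = 228.228.
At 9757 K (t = 97.57):
  G = 288.1·(97.57 − 60)^(-0.07551) = 288.1·37.57^(-0.07551) = 288.1·0.76047 = 219.092.
Gain = 219.092 / 228.228 = 0.9600 → 0.960.

0.960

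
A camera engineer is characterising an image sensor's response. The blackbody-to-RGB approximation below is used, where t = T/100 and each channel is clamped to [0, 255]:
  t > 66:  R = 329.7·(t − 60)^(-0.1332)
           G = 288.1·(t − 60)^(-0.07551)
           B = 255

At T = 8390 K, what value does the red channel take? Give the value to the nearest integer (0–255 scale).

216

t = 8390/100 = 83.9; the t > 66 branch applies.
R = 329.7·(83.9 − 60)^(-0.1332) = 329.7·23.9^(-0.1332) = 329.7·0.65524 = 216.031.
Rounded: 216.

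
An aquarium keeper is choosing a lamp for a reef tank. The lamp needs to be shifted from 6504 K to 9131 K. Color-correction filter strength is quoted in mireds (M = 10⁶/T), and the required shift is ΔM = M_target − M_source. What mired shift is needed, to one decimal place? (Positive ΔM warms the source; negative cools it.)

M_source = 10⁶/6504 = 153.752; M_target = 10⁶/9131 = 109.517.
ΔM = 109.517 − 153.752 = -44.235 → -44.2 mireds, a cooling shift.

-44.2 mireds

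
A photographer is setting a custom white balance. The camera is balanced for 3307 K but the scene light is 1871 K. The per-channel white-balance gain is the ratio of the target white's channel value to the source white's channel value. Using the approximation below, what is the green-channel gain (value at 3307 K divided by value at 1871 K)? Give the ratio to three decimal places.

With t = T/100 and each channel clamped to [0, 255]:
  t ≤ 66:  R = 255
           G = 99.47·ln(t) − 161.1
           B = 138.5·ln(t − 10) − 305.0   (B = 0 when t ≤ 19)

1.435

At 1871 K (t = 18.71):
  G = 99.47·ln 18.71 − 161.1 = 99.47·2.9291 − 161.1 = 130.253.
At 3307 K (t = 33.07):
  G = 99.47·ln 33.07 − 161.1 = 99.47·3.4986 − 161.1 = 186.908.
Gain = 186.908 / 130.253 = 1.4350 → 1.435.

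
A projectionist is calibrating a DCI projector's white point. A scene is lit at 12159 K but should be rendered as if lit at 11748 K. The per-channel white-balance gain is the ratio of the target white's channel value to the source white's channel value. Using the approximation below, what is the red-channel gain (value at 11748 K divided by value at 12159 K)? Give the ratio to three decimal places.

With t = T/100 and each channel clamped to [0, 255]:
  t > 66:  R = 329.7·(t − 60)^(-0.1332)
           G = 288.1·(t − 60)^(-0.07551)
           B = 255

At 12159 K (t = 121.59):
  R = 329.7·(121.59 − 60)^(-0.1332) = 329.7·61.59^(-0.1332) = 329.7·0.57761 = 190.439.
At 11748 K (t = 117.48):
  R = 329.7·(117.48 − 60)^(-0.1332) = 329.7·57.48^(-0.1332) = 329.7·0.58295 = 192.199.
Gain = 192.199 / 190.439 = 1.0092 → 1.009.

1.009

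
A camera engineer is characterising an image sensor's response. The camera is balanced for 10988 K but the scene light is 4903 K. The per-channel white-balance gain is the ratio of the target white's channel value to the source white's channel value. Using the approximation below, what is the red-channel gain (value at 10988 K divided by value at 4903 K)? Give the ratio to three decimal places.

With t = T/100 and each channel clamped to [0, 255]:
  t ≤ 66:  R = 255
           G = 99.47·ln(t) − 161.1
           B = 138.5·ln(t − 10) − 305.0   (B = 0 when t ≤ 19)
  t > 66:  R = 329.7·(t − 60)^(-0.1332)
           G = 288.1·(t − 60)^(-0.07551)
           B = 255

At 4903 K (t = 49.03):
  R = 255 by definition for t ≤ 66.
At 10988 K (t = 109.88):
  R = 329.7·(109.88 − 60)^(-0.1332) = 329.7·49.88^(-0.1332) = 329.7·0.59407 = 195.864.
Gain = 195.864 / 255.000 = 0.7681 → 0.768.

0.768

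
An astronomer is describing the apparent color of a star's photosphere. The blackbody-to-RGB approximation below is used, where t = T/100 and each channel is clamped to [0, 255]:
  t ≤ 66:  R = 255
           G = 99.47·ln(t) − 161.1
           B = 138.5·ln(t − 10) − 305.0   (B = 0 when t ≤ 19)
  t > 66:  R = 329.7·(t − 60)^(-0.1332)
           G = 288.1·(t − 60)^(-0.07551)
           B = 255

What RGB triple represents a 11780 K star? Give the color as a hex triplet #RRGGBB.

#C0D4FF

t = 11780/100 = 117.8; the t > 66 branch applies.
R = 329.7·(117.8 − 60)^(-0.1332) = 329.7·57.8^(-0.1332) = 329.7·0.58252 = 192.057.
G = 288.1·(117.8 − 60)^(-0.07551) = 288.1·57.8^(-0.07551) = 288.1·0.73613 = 212.080.
B = 255 by definition for t > 66.
Rounded: (192, 212, 255).
In hex: #C0D4FF.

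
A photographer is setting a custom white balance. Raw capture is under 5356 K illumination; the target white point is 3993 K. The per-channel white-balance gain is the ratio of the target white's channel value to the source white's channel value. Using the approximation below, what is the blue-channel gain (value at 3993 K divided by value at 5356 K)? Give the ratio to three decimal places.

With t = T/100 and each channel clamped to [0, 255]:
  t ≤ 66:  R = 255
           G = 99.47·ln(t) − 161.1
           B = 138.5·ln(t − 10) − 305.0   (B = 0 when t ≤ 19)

At 5356 K (t = 53.56):
  B = 138.5·ln(53.56 − 10) − 305.0 = 138.5·ln 43.56 − 305.0 = 138.5·3.7741 − 305.0 = 217.718.
At 3993 K (t = 39.93):
  B = 138.5·ln(39.93 − 10) − 305.0 = 138.5·ln 29.93 − 305.0 = 138.5·3.3989 − 305.0 = 165.742.
Gain = 165.742 / 217.718 = 0.7613 → 0.761.

0.761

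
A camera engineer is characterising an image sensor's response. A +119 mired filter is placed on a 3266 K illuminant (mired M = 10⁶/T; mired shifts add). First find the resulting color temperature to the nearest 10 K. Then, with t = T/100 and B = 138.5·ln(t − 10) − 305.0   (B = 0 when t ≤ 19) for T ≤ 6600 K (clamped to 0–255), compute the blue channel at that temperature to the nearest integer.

M_in = 10⁶/3266 = 306.18; M_out = 306.18 + (+119) = 425.18.
T_out = 10⁶/425.18 = 2351.9 K → 2350 K; t = 23.5.
B = 138.5·ln(23.5 − 10) − 305.0 = 138.5·ln 13.5 − 305.0 = 138.5·2.6027 − 305.0 = 55.473.
Rounded: 55.

55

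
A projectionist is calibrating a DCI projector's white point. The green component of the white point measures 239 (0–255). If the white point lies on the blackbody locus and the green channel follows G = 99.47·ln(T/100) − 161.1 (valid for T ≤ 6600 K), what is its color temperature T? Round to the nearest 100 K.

ln t = (239 + 161.1) / 99.47 = 4.0223.
t = e^4.0223 = 55.830.
T = 100·t = 5583 K → 5600 K to the nearest 100 K.

5600 K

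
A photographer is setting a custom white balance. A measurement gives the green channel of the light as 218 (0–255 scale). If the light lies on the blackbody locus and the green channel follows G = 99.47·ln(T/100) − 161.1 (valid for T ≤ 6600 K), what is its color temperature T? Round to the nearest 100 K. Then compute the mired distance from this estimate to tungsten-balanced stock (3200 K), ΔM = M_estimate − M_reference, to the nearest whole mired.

ln t = (218 + 161.1) / 99.47 = 3.8112.
t = e^3.8112 = 45.205.
T = 100·t = 4520 K → 4500 K to the nearest 100 K.
M_estimate = 10⁶/4500 = 222.22; M_reference = 10⁶/3200 = 312.50.
ΔM = 222.22 − 312.50 = -90.28 → -90 mireds.

-90 mireds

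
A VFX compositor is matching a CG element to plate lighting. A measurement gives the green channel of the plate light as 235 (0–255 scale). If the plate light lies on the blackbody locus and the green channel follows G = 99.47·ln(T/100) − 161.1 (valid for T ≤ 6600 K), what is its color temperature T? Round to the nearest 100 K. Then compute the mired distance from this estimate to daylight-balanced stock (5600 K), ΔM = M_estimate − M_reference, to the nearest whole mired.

+7 mireds

ln t = (235 + 161.1) / 99.47 = 3.9821.
t = e^3.9821 = 53.630.
T = 100·t = 5363 K → 5400 K to the nearest 100 K.
M_estimate = 10⁶/5400 = 185.19; M_reference = 10⁶/5600 = 178.57.
ΔM = 185.19 − 178.57 = 6.61 → +7 mireds.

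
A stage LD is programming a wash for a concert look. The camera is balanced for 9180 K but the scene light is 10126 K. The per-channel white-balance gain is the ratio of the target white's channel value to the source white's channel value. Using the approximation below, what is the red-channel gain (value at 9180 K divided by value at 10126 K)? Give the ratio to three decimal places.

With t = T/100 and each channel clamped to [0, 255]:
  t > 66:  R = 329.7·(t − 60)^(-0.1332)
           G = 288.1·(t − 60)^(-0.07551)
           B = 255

At 10126 K (t = 101.26):
  R = 329.7·(101.26 − 60)^(-0.1332) = 329.7·41.26^(-0.1332) = 329.7·0.60927 = 200.877.
At 9180 K (t = 91.8):
  R = 329.7·(91.8 − 60)^(-0.1332) = 329.7·31.8^(-0.1332) = 329.7·0.63078 = 207.968.
Gain = 207.968 / 200.877 = 1.0353 → 1.035.

1.035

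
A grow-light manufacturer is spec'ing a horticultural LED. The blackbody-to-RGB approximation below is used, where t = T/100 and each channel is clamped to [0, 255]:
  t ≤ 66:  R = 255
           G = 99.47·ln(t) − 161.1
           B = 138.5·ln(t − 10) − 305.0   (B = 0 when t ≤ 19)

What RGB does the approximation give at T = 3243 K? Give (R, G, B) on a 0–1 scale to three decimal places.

(1.000, 0.725, 0.493)

t = 3243/100 = 32.43; the t ≤ 66 branch applies.
R = 255 by definition for t ≤ 66.
G = 99.47·ln 32.43 − 161.1 = 99.47·3.4791 − 161.1 = 184.964.
B = 138.5·ln(32.43 − 10) − 305.0 = 138.5·ln 22.43 − 305.0 = 138.5·3.1104 − 305.0 = 125.790.
Dividing each by 255: (1.0000, 0.7254, 0.4933) → (1.000, 0.725, 0.493).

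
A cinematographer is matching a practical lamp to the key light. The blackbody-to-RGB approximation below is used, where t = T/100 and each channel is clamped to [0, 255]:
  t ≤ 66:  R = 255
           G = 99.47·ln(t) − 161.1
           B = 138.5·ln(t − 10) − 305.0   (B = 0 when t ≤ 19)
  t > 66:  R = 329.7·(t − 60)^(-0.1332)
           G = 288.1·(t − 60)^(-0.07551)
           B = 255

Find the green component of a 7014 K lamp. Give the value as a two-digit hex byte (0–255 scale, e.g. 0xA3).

0xF2

t = 7014/100 = 70.14; the t > 66 branch applies.
G = 288.1·(70.14 − 60)^(-0.07551) = 288.1·10.14^(-0.07551) = 288.1·0.83953 = 241.867.
Rounded: 242; in hex, 0xF2.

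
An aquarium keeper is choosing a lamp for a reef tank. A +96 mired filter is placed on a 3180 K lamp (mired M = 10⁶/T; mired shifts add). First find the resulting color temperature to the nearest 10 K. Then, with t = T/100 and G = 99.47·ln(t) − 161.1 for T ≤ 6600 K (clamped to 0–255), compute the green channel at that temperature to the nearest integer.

157

M_in = 10⁶/3180 = 314.47; M_out = 314.47 + (+96) = 410.47.
T_out = 10⁶/410.47 = 2436.3 K → 2440 K; t = 24.4.
G = 99.47·ln 24.4 − 161.1 = 99.47·3.1946 − 161.1 = 156.665.
Rounded: 157.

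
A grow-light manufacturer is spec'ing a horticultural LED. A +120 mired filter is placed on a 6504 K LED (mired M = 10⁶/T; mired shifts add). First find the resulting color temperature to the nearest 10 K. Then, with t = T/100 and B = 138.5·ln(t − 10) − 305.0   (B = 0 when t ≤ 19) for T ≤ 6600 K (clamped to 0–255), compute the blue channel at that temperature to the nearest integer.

M_in = 10⁶/6504 = 153.75; M_out = 153.75 + (+120) = 273.75.
T_out = 10⁶/273.75 = 3652.9 K → 3650 K; t = 36.5.
B = 138.5·ln(36.5 − 10) − 305.0 = 138.5·ln 26.5 − 305.0 = 138.5·3.2771 − 305.0 = 148.885.
Rounded: 149.

149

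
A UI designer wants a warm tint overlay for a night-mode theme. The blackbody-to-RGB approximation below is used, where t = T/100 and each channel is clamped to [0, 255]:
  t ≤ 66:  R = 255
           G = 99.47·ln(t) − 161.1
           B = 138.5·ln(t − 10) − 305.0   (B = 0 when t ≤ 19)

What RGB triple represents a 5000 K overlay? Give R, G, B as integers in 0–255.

R=255, G=228, B=206

t = 5000/100 = 50; the t ≤ 66 branch applies.
R = 255 by definition for t ≤ 66.
G = 99.47·ln 50 − 161.1 = 99.47·3.9120 − 161.1 = 228.029.
B = 138.5·ln(50 − 10) − 305.0 = 138.5·ln 40 − 305.0 = 138.5·3.6889 − 305.0 = 205.910.
Rounded: (255, 228, 206).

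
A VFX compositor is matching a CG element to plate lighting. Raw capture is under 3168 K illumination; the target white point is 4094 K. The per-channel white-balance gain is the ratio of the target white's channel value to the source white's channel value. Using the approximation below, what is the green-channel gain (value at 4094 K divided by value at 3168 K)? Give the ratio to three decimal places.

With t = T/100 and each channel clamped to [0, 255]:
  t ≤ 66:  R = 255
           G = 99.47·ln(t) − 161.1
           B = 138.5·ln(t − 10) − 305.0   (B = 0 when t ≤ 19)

1.140

At 3168 K (t = 31.68):
  G = 99.47·ln 31.68 − 161.1 = 99.47·3.4557 − 161.1 = 182.637.
At 4094 K (t = 40.94):
  G = 99.47·ln 40.94 − 161.1 = 99.47·3.7121 − 161.1 = 208.143.
Gain = 208.143 / 182.637 = 1.1397 → 1.140.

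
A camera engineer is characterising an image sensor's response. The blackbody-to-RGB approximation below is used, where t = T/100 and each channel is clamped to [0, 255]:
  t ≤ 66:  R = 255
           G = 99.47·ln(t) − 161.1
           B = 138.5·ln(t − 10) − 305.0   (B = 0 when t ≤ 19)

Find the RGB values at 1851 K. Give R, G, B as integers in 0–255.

t = 1851/100 = 18.51; the t ≤ 66 branch applies.
R = 255 by definition for t ≤ 66.
G = 99.47·ln 18.51 − 161.1 = 99.47·2.9183 − 161.1 = 129.184.
t = 18.51 ≤ 19, so B = 0.
Rounded: (255, 129, 0).

R=255, G=129, B=0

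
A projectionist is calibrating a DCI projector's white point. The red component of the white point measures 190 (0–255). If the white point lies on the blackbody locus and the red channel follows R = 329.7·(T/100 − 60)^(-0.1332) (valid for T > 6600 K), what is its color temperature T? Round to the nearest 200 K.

12200 K

(t − 60)^(-0.1332) = 190/329.7 = 0.57628.
t − 60 = 0.57628^(1/-0.1332) = 0.57628^(-7.508) = 62.667, so t = 122.667.
T = 100·t = 12267 K → 12200 K to the nearest 200 K.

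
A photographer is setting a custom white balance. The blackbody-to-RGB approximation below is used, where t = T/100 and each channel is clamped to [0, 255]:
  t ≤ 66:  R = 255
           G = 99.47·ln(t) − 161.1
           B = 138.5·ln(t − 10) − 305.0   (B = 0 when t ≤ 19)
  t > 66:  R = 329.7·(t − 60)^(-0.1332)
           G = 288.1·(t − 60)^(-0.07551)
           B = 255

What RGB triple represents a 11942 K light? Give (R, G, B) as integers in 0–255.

(191, 212, 255)

t = 11942/100 = 119.42; the t > 66 branch applies.
R = 329.7·(119.42 − 60)^(-0.1332) = 329.7·59.42^(-0.1332) = 329.7·0.58038 = 191.351.
G = 288.1·(119.42 − 60)^(-0.07551) = 288.1·59.42^(-0.07551) = 288.1·0.73460 = 211.638.
B = 255 by definition for t > 66.
Rounded: (191, 212, 255).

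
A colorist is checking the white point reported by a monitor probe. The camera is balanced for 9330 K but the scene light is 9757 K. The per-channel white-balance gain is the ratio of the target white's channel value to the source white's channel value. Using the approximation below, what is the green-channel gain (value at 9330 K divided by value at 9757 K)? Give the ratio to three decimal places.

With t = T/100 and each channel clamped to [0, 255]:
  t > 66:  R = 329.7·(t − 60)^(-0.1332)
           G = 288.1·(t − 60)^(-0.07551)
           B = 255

1.009

At 9757 K (t = 97.57):
  G = 288.1·(97.57 − 60)^(-0.07551) = 288.1·37.57^(-0.07551) = 288.1·0.76047 = 219.092.
At 9330 K (t = 93.3):
  G = 288.1·(93.3 − 60)^(-0.07551) = 288.1·33.3^(-0.07551) = 288.1·0.76743 = 221.097.
Gain = 221.097 / 219.092 = 1.0092 → 1.009.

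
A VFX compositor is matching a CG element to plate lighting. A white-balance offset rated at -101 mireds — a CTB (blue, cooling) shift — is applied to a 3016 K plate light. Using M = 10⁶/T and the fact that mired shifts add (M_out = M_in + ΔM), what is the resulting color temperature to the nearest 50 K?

M_in = 10⁶/3016 = 331.56 mireds.
M_out = 331.56 + (-101) = 230.56 mireds.
T_out = 10⁶/230.56 = 4337.2 K → 4350 K.

4350 K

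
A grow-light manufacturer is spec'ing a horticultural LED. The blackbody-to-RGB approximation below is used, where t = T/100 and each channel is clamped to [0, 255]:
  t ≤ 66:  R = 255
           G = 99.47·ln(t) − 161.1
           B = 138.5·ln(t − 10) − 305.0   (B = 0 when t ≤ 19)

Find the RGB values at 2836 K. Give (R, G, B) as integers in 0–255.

t = 2836/100 = 28.36; the t ≤ 66 branch applies.
R = 255 by definition for t ≤ 66.
G = 99.47·ln 28.36 − 161.1 = 99.47·3.3450 − 161.1 = 171.625.
B = 138.5·ln(28.36 − 10) − 305.0 = 138.5·ln 18.36 − 305.0 = 138.5·2.9102 − 305.0 = 98.059.
Rounded: (255, 172, 98).

(255, 172, 98)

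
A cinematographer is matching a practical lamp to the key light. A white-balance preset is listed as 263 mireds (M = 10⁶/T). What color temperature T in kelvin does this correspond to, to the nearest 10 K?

3800 K

T = 10⁶ / 263 = 3802.28 K → 3800 K.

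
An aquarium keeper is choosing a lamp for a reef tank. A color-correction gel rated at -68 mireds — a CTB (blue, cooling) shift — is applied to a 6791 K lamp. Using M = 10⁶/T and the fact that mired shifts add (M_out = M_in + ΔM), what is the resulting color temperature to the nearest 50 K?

12600 K

M_in = 10⁶/6791 = 147.25 mireds.
M_out = 147.25 + (-68) = 79.25 mireds.
T_out = 10⁶/79.25 = 12617.7 K → 12600 K.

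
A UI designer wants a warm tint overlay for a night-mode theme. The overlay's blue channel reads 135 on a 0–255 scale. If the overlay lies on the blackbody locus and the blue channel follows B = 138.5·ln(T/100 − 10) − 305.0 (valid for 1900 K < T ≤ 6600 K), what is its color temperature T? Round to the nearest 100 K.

ln(t − 10) = (135 + 305.0) / 138.5 = 3.1769.
t − 10 = e^3.1769 = 23.972, so t = 33.972.
T = 100·t = 3397 K → 3400 K to the nearest 100 K.

3400 K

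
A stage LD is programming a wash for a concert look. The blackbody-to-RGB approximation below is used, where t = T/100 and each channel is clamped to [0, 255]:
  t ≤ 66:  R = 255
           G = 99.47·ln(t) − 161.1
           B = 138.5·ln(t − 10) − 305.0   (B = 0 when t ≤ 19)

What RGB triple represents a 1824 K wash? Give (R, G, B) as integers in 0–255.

t = 1824/100 = 18.24; the t ≤ 66 branch applies.
R = 255 by definition for t ≤ 66.
G = 99.47·ln 18.24 − 161.1 = 99.47·2.9036 − 161.1 = 127.723.
t = 18.24 ≤ 19, so B = 0.
Rounded: (255, 128, 0).

(255, 128, 0)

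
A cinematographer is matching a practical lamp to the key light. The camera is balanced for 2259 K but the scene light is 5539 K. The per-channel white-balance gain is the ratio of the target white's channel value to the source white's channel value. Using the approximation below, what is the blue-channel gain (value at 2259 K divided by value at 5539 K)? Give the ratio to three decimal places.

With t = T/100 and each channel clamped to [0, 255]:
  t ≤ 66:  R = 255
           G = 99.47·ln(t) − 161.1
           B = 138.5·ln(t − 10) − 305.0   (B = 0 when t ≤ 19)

At 5539 K (t = 55.39):
  B = 138.5·ln(55.39 − 10) − 305.0 = 138.5·ln 45.39 − 305.0 = 138.5·3.8153 − 305.0 = 223.418.
At 2259 K (t = 22.59):
  B = 138.5·ln(22.59 − 10) − 305.0 = 138.5·ln 12.59 − 305.0 = 138.5·2.5329 − 305.0 = 45.807.
Gain = 45.807 / 223.418 = 0.2050 → 0.205.

0.205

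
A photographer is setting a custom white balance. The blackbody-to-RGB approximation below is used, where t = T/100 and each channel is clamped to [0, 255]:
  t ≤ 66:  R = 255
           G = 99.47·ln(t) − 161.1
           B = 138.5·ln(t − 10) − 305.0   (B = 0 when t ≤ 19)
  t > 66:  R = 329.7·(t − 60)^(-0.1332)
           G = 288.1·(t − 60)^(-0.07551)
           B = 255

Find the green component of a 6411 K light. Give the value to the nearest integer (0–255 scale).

253

t = 6411/100 = 64.11; the t ≤ 66 branch applies.
G = 99.47·ln 64.11 − 161.1 = 99.47·4.1606 − 161.1 = 252.755.
Rounded: 253.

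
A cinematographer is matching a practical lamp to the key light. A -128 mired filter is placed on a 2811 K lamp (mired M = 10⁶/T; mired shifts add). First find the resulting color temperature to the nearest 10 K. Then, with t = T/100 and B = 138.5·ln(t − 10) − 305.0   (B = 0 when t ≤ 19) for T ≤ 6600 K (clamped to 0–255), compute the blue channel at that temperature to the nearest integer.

183

M_in = 10⁶/2811 = 355.75; M_out = 355.75 + (-128) = 227.75.
T_out = 10⁶/227.75 = 4390.9 K → 4390 K; t = 43.9.
B = 138.5·ln(43.9 − 10) − 305.0 = 138.5·ln 33.9 − 305.0 = 138.5·3.5234 − 305.0 = 182.993.
Rounded: 183.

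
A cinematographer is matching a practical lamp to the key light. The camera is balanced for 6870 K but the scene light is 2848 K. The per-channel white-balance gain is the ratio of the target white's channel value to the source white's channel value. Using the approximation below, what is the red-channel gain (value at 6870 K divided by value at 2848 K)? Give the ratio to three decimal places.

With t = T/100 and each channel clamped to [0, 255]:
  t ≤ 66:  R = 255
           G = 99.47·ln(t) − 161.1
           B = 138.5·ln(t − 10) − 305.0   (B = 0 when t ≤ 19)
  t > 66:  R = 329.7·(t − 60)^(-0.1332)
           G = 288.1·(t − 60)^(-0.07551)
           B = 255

At 2848 K (t = 28.48):
  R = 255 by definition for t ≤ 66.
At 6870 K (t = 68.7):
  R = 329.7·(68.7 − 60)^(-0.1332) = 329.7·8.7^(-0.1332) = 329.7·0.74965 = 247.158.
Gain = 247.158 / 255.000 = 0.9692 → 0.969.

0.969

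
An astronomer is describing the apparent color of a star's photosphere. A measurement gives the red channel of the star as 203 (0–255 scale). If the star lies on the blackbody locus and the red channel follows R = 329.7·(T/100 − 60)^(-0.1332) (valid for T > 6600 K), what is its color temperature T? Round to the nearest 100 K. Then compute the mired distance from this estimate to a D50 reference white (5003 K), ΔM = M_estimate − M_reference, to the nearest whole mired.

-98 mireds

(t − 60)^(-0.1332) = 203/329.7 = 0.61571.
t − 60 = 0.61571^(1/-0.1332) = 0.61571^(-7.508) = 38.129, so t = 98.129.
T = 100·t = 9813 K → 9800 K to the nearest 100 K.
M_estimate = 10⁶/9800 = 102.04; M_reference = 10⁶/5003 = 199.88.
ΔM = 102.04 − 199.88 = -97.84 → -98 mireds.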